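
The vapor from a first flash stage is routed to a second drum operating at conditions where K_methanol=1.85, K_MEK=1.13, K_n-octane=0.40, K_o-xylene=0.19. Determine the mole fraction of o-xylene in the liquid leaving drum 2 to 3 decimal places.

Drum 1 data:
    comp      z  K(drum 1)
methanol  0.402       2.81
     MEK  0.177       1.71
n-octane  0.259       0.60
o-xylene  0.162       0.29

Drum 1:
Newton–Raphson from ψ₁ = 0.5:
  ψ₁ = 0.500: g = 0.1669, g' = -0.673 → ψ₁ = 0.748
  ψ₁ = 0.748: g = -0.0020, g' = -0.732 → ψ₁ = 0.745
Converged at ψ₁ = 0.745.
Drum-1 compositions:
  methanol: x = 0.171, y = 0.481
  MEK: x = 0.116, y = 0.198
  n-octane: x = 0.369, y = 0.221
  o-xylene: x = 0.344, y = 0.100
Drum-2 feed = drum-1 vapor: z₂ = (0.4809, 0.1979, 0.2214, 0.0998).
Drum 2:
Material balance + equilibrium reduce to Σ zᵢ(Kᵢ−1)/(1+ψ₂(Kᵢ−1)) = 0.
Feasibility: ΣzᵢKᵢ = 1.221, Σzᵢ/Kᵢ = 1.514 — both > 1, two phases present.
Iterate (Newton) starting at ψ₂ = 0.5:
  ψ₂ = 0.500: g = -0.0146, g' = -0.522 → ψ₂ = 0.472
Converged at ψ₂ = 0.472.
  methanol: x = 0.343, y = 0.635
  MEK: x = 0.186, y = 0.211
  n-octane: x = 0.309, y = 0.124
  o-xylene: x = 0.161, y = 0.031

x_o-xylene (drum 2) = 0.161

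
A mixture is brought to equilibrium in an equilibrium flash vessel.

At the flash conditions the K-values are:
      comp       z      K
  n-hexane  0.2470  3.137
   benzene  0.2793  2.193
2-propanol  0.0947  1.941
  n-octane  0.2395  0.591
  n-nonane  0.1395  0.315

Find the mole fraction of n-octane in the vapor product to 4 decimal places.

y_n-octane = 0.2213

Material balance + equilibrium reduce to Σ zᵢ(Kᵢ−1)/(1+V/F(Kᵢ−1)) = 0.
g(0) = ΣzᵢKᵢ − 1 = 0.7566 and g(1) = 1 − Σzᵢ/Kᵢ = -0.1030, so a root lies in (0, 1).
Newton–Raphson from V/F = 0.37:
  V/F = 0.3700: g = 0.34861, g' = -0.7623 → V/F = 0.8273
  V/F = 0.8273: g = 0.03991, g' = -0.7146 → V/F = 0.8832
  V/F = 0.8832: g = -0.00150, g' = -0.7722 → V/F = 0.8812
Converged at V/F = 0.8812.
Compositions from xᵢ = zᵢ/(1+V/F(Kᵢ−1)), yᵢ = Kᵢxᵢ:
  n-hexane: x = 0.0857, y = 0.2687
  benzene: x = 0.1362, y = 0.2986
  2-propanol: x = 0.0518, y = 0.1005
  n-octane: x = 0.3745, y = 0.2213
  n-nonane: x = 0.3519, y = 0.1109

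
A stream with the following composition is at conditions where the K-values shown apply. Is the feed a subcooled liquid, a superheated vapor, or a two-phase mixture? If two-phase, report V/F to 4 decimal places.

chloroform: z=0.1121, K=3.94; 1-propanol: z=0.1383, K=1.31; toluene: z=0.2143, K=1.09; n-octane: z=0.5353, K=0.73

ΣzᵢKᵢ = 1.2472; Σzᵢ/Kᵢ = 1.0639.
Both exceed 1, so a two-phase solution exists.
Material balance + equilibrium reduce to Σ zᵢ(Kᵢ−1)/(1+ψ(Kᵢ−1)) = 0.
Newton iteration, ψ⁰ = 0.68:
  ψ = 0.6800: g = -0.01356, g' = -0.1769 → ψ = 0.6033
  ψ = 0.6033: g = 0.00058, g' = -0.1926 → ψ = 0.6063
Converged at ψ = 0.6063.

two-phase, V/F = 0.6063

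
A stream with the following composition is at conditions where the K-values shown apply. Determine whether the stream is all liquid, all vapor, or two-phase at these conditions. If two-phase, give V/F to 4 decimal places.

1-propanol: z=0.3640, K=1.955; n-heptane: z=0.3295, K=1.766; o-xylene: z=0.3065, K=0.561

ΣzᵢKᵢ = 1.4655; Σzᵢ/Kᵢ = 0.9191.
Since Σzᵢ/Kᵢ < 1 the mixture is above its dew point — single vapor phase.

all vapor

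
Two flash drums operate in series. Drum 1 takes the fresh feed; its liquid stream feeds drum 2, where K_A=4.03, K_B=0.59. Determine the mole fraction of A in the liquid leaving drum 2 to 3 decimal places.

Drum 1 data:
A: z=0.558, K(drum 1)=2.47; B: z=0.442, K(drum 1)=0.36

x_A (drum 2) = 0.119

Drum 1:
Rachford–Rice: g(ψ₁) = Σ zᵢ(Kᵢ−1)/(1+ψ₁(Kᵢ−1)) = 0.
Check two-phase: ΣzᵢKᵢ = 1.537 > 1 and Σzᵢ/Kᵢ = 1.454 > 1, so g(0) = 0.537 > 0 and g(1) = -0.454 < 0.
Newton iteration, ψ₁⁰ = 0.5:
  ψ₁ = 0.500: g = 0.0568, g' = -0.792 → ψ₁ = 0.572
  ψ₁ = 0.572: g = -0.0004, g' = -0.806 → ψ₁ = 0.571
Converged at ψ₁ = 0.571.
Drum-1 compositions:
  A: x = 0.303, y = 0.749
  B: x = 0.697, y = 0.251
Drum-2 feed = drum-1 liquid: z₂ = (0.3033, 0.6967).
Drum 2:
Material balance + equilibrium reduce to Σ zᵢ(Kᵢ−1)/(1+ψ₂(Kᵢ−1)) = 0.
Feasibility: ΣzᵢKᵢ = 1.633, Σzᵢ/Kᵢ = 1.256 — both > 1, two phases present.
Iterate (Newton) starting at ψ₂ = 0.5:
  ψ₂ = 0.500: g = 0.0061, g' = -0.626 → ψ₂ = 0.510
Converged at ψ₂ = 0.510.
  A: x = 0.119, y = 0.480
  B: x = 0.881, y = 0.520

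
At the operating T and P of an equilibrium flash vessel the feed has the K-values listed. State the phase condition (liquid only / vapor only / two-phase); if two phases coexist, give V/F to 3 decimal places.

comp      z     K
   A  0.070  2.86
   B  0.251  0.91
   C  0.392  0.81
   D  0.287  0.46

liquid only

ΣzᵢKᵢ = 0.878; Σzᵢ/Kᵢ = 1.408.
Since ΣzᵢKᵢ < 1 the mixture is below its bubble point — single liquid phase.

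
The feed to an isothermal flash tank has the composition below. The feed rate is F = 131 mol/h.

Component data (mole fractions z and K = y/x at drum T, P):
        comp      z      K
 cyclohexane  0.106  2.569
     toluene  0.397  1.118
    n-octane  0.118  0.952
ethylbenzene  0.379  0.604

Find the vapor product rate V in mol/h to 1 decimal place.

Let ψ = V/F and solve Σ zᵢ(Kᵢ−1)/(1+ψ(Kᵢ−1)) = 0.
Check two-phase: ΣzᵢKᵢ = 1.057 > 1 and Σzᵢ/Kᵢ = 1.148 > 1, so g(0) = 0.057 > 0 and g(1) = -0.148 < 0.
Iterate (Newton) starting at ψ = 0.66:
  ψ = 0.660: g = -0.0839, g' = -0.177 → ψ = 0.186
  ψ = 0.186: g = 0.0068, g' = -0.231 → ψ = 0.216
Converged at ψ = 0.216.
Then V = ψ·F = 0.2162·131 = 28.3 mol/h and L = F − V = 102.7 mol/h.

V = 28.3 mol/h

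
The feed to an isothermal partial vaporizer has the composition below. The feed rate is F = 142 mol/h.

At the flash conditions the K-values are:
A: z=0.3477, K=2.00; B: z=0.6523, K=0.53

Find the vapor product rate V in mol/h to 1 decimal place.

Material balance + equilibrium reduce to Σ zᵢ(Kᵢ−1)/(1+ψ(Kᵢ−1)) = 0.
Feasibility: ΣzᵢKᵢ = 1.0411, Σzᵢ/Kᵢ = 1.4046 — both > 1, two phases present.
Newton iteration, ψ⁰ = 0.46:
  ψ = 0.4600: g = -0.15300, g' = -0.3977 → ψ = 0.0753
  ψ = 0.0753: g = 0.00554, g' = -0.4556 → ψ = 0.0874
  ψ = 0.0874: g = 0.00003, g' = -0.4507 → ψ = 0.0875
Converged at ψ = 0.0875.
Then V = ψ·F = 0.0875·142 = 12.4 mol/h and L = F − V = 129.6 mol/h.

V = 12.4 mol/h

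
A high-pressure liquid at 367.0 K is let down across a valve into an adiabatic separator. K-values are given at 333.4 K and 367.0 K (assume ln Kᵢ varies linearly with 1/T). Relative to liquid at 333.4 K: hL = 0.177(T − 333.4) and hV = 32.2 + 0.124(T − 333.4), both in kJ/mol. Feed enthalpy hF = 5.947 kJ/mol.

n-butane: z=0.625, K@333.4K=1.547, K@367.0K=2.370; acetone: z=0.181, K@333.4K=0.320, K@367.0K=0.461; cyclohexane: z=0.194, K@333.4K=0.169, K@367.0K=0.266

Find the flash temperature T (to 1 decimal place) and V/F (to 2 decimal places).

Adiabatic flash: solve Rachford–Rice at each trial T, then check hF = ψ·hV(T) + (1−ψ)·hL(T).
  T = 333.4 K: K = (1.547, 0.320, 0.169), RR gives ψ = 0.138, H_out = 4.440 kJ/mol
  T = 367.0 K: K = (2.370, 0.461, 0.266), RR gives ψ = 0.686, H_out = 26.808 kJ/mol
  T = 350.2 K: K = (1.934, 0.387, 0.214), RR gives ψ = 0.482, H_out = 18.067 kJ/mol
  T = 341.8 K: K = (1.735, 0.353, 0.191), RR gives ψ = 0.341, H_out = 12.322 kJ/mol
  T = 337.6 K: K = (1.639, 0.336, 0.180), RR gives ψ = 0.251, H_out = 8.756 kJ/mol
  T = 335.5 K: K = (1.593, 0.328, 0.174), RR gives ψ = 0.198, H_out = 6.712 kJ/mol
Linear interpolation between T = 333.4 (H_out = 4.440) and T = 335.5 (H_out = 6.712) on hF = 5.947 gives T ≈ 334.8 K, at which ψ = 0.18.

T = 334.8 K, V/F = 0.18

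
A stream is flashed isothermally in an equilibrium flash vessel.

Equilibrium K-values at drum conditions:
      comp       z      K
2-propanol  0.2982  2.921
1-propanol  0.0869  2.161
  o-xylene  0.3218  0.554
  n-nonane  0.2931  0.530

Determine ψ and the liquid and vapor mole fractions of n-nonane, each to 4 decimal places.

Newton–Raphson from ψ = 0.41:
  ψ = 0.4100: g = 0.04253, g' = -0.5933 → ψ = 0.4817
  ψ = 0.4817: g = 0.00138, g' = -0.5571 → ψ = 0.4842
Converged at ψ = 0.4842.
Compositions from xᵢ = zᵢ/(1+ψ(Kᵢ−1)), yᵢ = Kᵢxᵢ:
  2-propanol: x = 0.1545, y = 0.4513
  1-propanol: x = 0.0556, y = 0.1202
  o-xylene: x = 0.4104, y = 0.2274
  n-nonane: x = 0.3794, y = 0.2011

ψ = 0.4842, x_n-nonane = 0.3794, y_n-nonane = 0.2011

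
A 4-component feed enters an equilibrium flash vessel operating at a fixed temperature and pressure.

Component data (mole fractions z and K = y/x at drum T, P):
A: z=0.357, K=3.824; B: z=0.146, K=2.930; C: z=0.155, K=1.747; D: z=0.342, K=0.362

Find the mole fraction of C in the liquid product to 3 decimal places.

x_C = 0.095

Rachford–Rice: g(V/F) = Σ zᵢ(Kᵢ−1)/(1+V/F(Kᵢ−1)) = 0.
Check two-phase: ΣzᵢKᵢ = 2.188 > 1 and Σzᵢ/Kᵢ = 1.177 > 1, so g(0) = 1.188 > 0 and g(1) = -0.177 < 0.
Iterate (Newton) starting at V/F = 0.4:
  V/F = 0.400: g = 0.4286, g' = -1.103 → V/F = 0.789
  V/F = 0.789: g = 0.0579, g' = -0.957 → V/F = 0.849
  V/F = 0.849: g = -0.0018, g' = -1.020 → V/F = 0.847
Converged at V/F = 0.847.
Compositions from xᵢ = zᵢ/(1+V/F(Kᵢ−1)), yᵢ = Kᵢxᵢ:
  A: x = 0.105, y = 0.402
  B: x = 0.055, y = 0.162
  C: x = 0.095, y = 0.166
  D: x = 0.744, y = 0.269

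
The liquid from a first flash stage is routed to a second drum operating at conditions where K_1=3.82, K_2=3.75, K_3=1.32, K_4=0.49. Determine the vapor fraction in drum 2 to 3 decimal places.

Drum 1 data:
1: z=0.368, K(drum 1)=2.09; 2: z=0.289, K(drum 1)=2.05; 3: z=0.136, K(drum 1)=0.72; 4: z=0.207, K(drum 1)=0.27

V/F (drum 2) = 0.729

Drum 1:
Iterate (Newton) starting at ψ₁ = 0.5:
  ψ₁ = 0.500: g = 0.1764, g' = -0.608 → ψ₁ = 0.790
  ψ₁ = 0.790: g = -0.0245, g' = -0.855 → ψ₁ = 0.761
  ψ₁ = 0.761: g = -0.0007, g' = -0.805 → ψ₁ = 0.760
Converged at ψ₁ = 0.760.
Drum-1 compositions:
  1: x = 0.201, y = 0.421
  2: x = 0.161, y = 0.329
  3: x = 0.173, y = 0.124
  4: x = 0.465, y = 0.126
Drum-2 feed = drum-1 liquid: z₂ = (0.2012, 0.1607, 0.1728, 0.4653).
Drum 2:
Rachford–Rice: g(ψ₂) = Σ zᵢ(Kᵢ−1)/(1+ψ₂(Kᵢ−1)) = 0.
Check two-phase: ΣzᵢKᵢ = 1.827 > 1 and Σzᵢ/Kᵢ = 1.176 > 1, so g(0) = 0.827 > 0 and g(1) = -0.176 < 0.
Iterate (Newton) starting at ψ₂ = 0.5:
  ψ₂ = 0.500: g = 0.1506, g' = -0.722 → ψ₂ = 0.709
  ψ₂ = 0.709: g = 0.0126, g' = -0.626 → ψ₂ = 0.729
Converged at ψ₂ = 0.729.
  1: x = 0.066, y = 0.252
  2: x = 0.053, y = 0.201
  3: x = 0.140, y = 0.185
  4: x = 0.741, y = 0.363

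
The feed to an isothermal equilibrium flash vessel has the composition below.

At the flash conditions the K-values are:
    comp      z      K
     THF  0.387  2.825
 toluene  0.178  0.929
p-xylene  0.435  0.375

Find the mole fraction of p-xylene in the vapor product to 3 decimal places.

Material balance + equilibrium reduce to Σ zᵢ(Kᵢ−1)/(1+ψ(Kᵢ−1)) = 0.
Feasibility: ΣzᵢKᵢ = 1.422, Σzᵢ/Kᵢ = 1.489 — both > 1, two phases present.
Newton–Raphson from ψ = 0.5:
  ψ = 0.500: g = -0.0393, g' = -0.713 → ψ = 0.445
Converged at ψ = 0.445.
Compositions from xᵢ = zᵢ/(1+ψ(Kᵢ−1)), yᵢ = Kᵢxᵢ:
  THF: x = 0.214, y = 0.603
  toluene: x = 0.184, y = 0.171
  p-xylene: x = 0.603, y = 0.226

y_p-xylene = 0.226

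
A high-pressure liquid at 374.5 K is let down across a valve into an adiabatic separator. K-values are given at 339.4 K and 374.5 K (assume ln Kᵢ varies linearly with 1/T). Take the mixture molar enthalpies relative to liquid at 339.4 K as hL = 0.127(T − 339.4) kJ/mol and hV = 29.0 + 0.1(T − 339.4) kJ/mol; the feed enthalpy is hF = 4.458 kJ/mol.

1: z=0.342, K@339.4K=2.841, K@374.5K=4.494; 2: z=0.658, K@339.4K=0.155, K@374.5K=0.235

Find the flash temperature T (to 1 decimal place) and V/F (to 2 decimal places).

Adiabatic flash: solve Rachford–Rice at each trial T, then check hF = ψ·hV(T) + (1−ψ)·hL(T).
  T = 339.4 K: K = (2.841, 0.155), RR gives ψ = 0.047, H_out = 1.372 kJ/mol
  T = 374.5 K: K = (4.494, 0.235), RR gives ψ = 0.259, H_out = 11.716 kJ/mol
  T = 356.9 K: K = (3.611, 0.193), RR gives ψ = 0.172, H_out = 7.119 kJ/mol
  T = 348.1 K: K = (3.211, 0.173), RR gives ψ = 0.116, H_out = 4.441 kJ/mol
  T = 352.5 K: K = (3.408, 0.183), RR gives ψ = 0.145, H_out = 5.823 kJ/mol
  T = 350.3 K: K = (3.308, 0.178), RR gives ψ = 0.131, H_out = 5.144 kJ/mol
Linear interpolation between T = 348.1 (H_out = 4.441) and T = 350.3 (H_out = 5.144) on hF = 4.458 gives T ≈ 348.2 K, at which ψ = 0.12.

T = 348.2 K, V/F = 0.12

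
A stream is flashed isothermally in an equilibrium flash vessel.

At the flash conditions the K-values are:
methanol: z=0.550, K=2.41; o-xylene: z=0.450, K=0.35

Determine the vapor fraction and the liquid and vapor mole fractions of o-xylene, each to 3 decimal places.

Rachford–Rice: g(ψ) = Σ zᵢ(Kᵢ−1)/(1+ψ(Kᵢ−1)) = 0.
Check two-phase: ΣzᵢKᵢ = 1.483 > 1 and Σzᵢ/Kᵢ = 1.514 > 1, so g(0) = 0.483 > 0 and g(1) = -0.514 < 0.
Newton–Raphson from ψ = 0.69:
  ψ = 0.690: g = -0.1373, g' = -0.906 → ψ = 0.538
  ψ = 0.538: g = -0.0092, g' = -0.803 → ψ = 0.527
Converged at ψ = 0.527.
Compositions from xᵢ = zᵢ/(1+ψ(Kᵢ−1)), yᵢ = Kᵢxᵢ:
  methanol: x = 0.316, y = 0.760
  o-xylene: x = 0.684, y = 0.240

ψ = 0.527, x_o-xylene = 0.684, y_o-xylene = 0.240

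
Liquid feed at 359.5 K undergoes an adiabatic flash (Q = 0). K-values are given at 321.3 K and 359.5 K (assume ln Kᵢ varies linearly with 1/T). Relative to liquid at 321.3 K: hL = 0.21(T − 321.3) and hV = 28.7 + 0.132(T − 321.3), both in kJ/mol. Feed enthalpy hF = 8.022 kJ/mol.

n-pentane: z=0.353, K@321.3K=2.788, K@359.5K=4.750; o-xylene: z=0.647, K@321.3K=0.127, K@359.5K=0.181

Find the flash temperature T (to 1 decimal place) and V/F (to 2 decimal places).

Adiabatic flash: solve Rachford–Rice at each trial T, then check hF = ψ·hV(T) + (1−ψ)·hL(T).
  T = 321.3 K: K = (2.788, 0.127), RR gives ψ = 0.042, H_out = 1.220 kJ/mol
  T = 359.5 K: K = (4.750, 0.181), RR gives ψ = 0.258, H_out = 14.670 kJ/mol
  T = 340.4 K: K = (3.694, 0.153), RR gives ψ = 0.177, H_out = 8.818 kJ/mol
  T = 330.9 K: K = (3.225, 0.140), RR gives ψ = 0.120, H_out = 5.358 kJ/mol
  T = 335.6 K: K = (3.452, 0.146), RR gives ψ = 0.150, H_out = 7.132 kJ/mol
  T = 338.0 K: K = (3.572, 0.150), RR gives ψ = 0.164, H_out = 7.989 kJ/mol
Linear interpolation between T = 338.0 (H_out = 7.989) and T = 340.4 (H_out = 8.818) on hF = 8.022 gives T ≈ 338.1 K, at which ψ = 0.16.

T = 338.1 K, V/F = 0.16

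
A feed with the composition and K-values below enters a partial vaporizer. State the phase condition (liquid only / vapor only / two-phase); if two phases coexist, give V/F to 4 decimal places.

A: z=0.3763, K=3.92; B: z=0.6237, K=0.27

two-phase, V/F = 0.3019

ΣzᵢKᵢ = 1.6435; Σzᵢ/Kᵢ = 2.4060.
Both exceed 1, so a two-phase solution exists.
Binary case is linear: z₁(K₁−1)(1+ψ(K₂−1)) + z₂(K₂−1)(1+ψ(K₁−1)) = 0
⇒ ψ = [z₁(K₁−1)+z₂(K₂−1)] / [−(K₁−1)(K₂−1)] = 0.64350/2.13160 = 0.3019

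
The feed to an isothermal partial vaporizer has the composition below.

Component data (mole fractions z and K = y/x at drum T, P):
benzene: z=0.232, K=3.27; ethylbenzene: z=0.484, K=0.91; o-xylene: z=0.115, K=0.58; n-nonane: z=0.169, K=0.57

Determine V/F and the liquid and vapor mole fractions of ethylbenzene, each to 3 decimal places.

Rachford–Rice: g(V/F) = Σ zᵢ(Kᵢ−1)/(1+V/F(Kᵢ−1)) = 0.
Feasibility: ΣzᵢKᵢ = 1.362, Σzᵢ/Kᵢ = 1.098 — both > 1, two phases present.
Iterate (Newton) starting at V/F = 0.5:
  V/F = 0.500: g = 0.0473, g' = -0.350 → V/F = 0.635
  V/F = 0.635: g = 0.0036, g' = -0.302 → V/F = 0.647
Converged at V/F = 0.647.
Compositions from xᵢ = zᵢ/(1+V/F(Kᵢ−1)), yᵢ = Kᵢxᵢ:
  benzene: x = 0.094, y = 0.307
  ethylbenzene: x = 0.514, y = 0.468
  o-xylene: x = 0.158, y = 0.092
  n-nonane: x = 0.234, y = 0.133

V/F = 0.647, x_ethylbenzene = 0.514, y_ethylbenzene = 0.468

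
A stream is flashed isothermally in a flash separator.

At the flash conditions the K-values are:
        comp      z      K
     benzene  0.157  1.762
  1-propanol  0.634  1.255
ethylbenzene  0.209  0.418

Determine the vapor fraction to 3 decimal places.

ψ = 0.736

Rachford–Rice: g(ψ) = Σ zᵢ(Kᵢ−1)/(1+ψ(Kᵢ−1)) = 0.
Check two-phase: ΣzᵢKᵢ = 1.160 > 1 and Σzᵢ/Kᵢ = 1.094 > 1, so g(0) = 0.160 > 0 and g(1) = -0.094 < 0.
Newton iteration, ψ⁰ = 0.5:
  ψ = 0.500: g = 0.0585, g' = -0.221 → ψ = 0.764
  ψ = 0.764: g = -0.0082, g' = -0.295 → ψ = 0.737
  ψ = 0.737: g = -0.0002, g' = -0.283 → ψ = 0.736
Converged at ψ = 0.736.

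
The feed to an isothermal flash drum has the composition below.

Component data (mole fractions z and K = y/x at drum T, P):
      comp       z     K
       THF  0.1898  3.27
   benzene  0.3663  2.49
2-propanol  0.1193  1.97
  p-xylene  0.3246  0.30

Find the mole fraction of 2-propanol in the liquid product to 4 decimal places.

Newton iteration, β⁰ = 0.5:
  β = 0.5000: g = 0.24293, g' = -0.9090 → β = 0.7673
  β = 0.7673: g = -0.01269, g' = -1.0863 → β = 0.7556
  β = 0.7556: g = -0.00012, g' = -1.0667 → β = 0.7555
Converged at β = 0.7555.
Compositions from xᵢ = zᵢ/(1+β(Kᵢ−1)), yᵢ = Kᵢxᵢ:
  THF: x = 0.0699, y = 0.2286
  benzene: x = 0.1723, y = 0.4291
  2-propanol: x = 0.0688, y = 0.1356
  p-xylene: x = 0.6889, y = 0.2067

x_2-propanol = 0.0688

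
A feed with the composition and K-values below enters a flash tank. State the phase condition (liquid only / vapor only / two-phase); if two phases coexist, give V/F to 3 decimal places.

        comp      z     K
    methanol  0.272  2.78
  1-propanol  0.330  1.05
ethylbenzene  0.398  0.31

ΣzᵢKᵢ = 1.226; Σzᵢ/Kᵢ = 1.696.
Both exceed 1, so a two-phase solution exists.
Newton iteration, ψ⁰ = 0.37:
  ψ = 0.370: g = -0.0607, g' = -0.656 → ψ = 0.278
  ψ = 0.278: g = 0.0007, g' = -0.677 → ψ = 0.279
Converged at ψ = 0.279.

two-phase, V/F = 0.279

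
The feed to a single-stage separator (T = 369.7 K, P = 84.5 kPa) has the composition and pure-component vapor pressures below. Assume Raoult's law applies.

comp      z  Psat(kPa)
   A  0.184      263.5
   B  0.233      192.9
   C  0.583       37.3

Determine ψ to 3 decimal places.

ψ = 0.385

Raoult's law: Kᵢ = Pᵢˢᵃᵗ/P = Pᵢˢᵃᵗ/84.5.
  K_A = 263.5/84.5 = 3.11834, K_B = 192.9/84.5 = 2.28284, K_C = 37.3/84.5 = 0.44142
Newton iteration, ψ⁰ = 0.5:
  ψ = 0.500: g = -0.0805, g' = -0.687 → ψ = 0.383
  ψ = 0.383: g = 0.0014, g' = -0.718 → ψ = 0.385
Converged at ψ = 0.385.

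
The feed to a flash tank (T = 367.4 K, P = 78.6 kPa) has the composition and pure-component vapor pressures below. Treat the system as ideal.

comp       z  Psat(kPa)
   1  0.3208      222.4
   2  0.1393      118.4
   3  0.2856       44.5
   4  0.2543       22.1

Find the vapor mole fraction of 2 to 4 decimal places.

y_2 = 0.1754

Raoult's law: Kᵢ = Pᵢˢᵃᵗ/P = Pᵢˢᵃᵗ/78.6.
  K_1 = 222.4/78.6 = 2.829517, K_2 = 118.4/78.6 = 1.506361, K_3 = 44.5/78.6 = 0.566158, K_4 = 22.1/78.6 = 0.281170
Let ψ = V/F and solve Σ zᵢ(Kᵢ−1)/(1+ψ(Kᵢ−1)) = 0.
Check two-phase: ΣzᵢKᵢ = 1.3507 > 1 and Σzᵢ/Kᵢ = 1.6147 > 1, so g(0) = 0.3507 > 0 and g(1) = -0.6147 < 0.
Iterate (Newton) starting at ψ = 0.47:
  ψ = 0.4700: g = -0.05917, g' = -0.7182 → ψ = 0.3876
Converged at ψ = 0.3876.
Compositions from xᵢ = zᵢ/(1+ψ(Kᵢ−1)), yᵢ = Kᵢxᵢ:
  1: x = 0.1877, y = 0.5311
  2: x = 0.1164, y = 0.1754
  3: x = 0.3433, y = 0.1944
  4: x = 0.3525, y = 0.0991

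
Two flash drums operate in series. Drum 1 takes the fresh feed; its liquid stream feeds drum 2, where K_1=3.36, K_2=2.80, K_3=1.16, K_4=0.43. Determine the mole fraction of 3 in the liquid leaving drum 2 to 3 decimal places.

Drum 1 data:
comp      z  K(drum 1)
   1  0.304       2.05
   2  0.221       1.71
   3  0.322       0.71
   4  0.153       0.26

x_3 (drum 2) = 0.339

Drum 1:
Material balance + equilibrium reduce to Σ zᵢ(Kᵢ−1)/(1+ψ₁(Kᵢ−1)) = 0.
Feasibility: ΣzᵢKᵢ = 1.270, Σzᵢ/Kᵢ = 1.320 — both > 1, two phases present.
Iterate (Newton) starting at ψ₁ = 0.5:
  ψ₁ = 0.500: g = 0.0362, g' = -0.453 → ψ₁ = 0.580
  ψ₁ = 0.580: g = -0.0010, g' = -0.482 → ψ₁ = 0.578
Converged at ψ₁ = 0.578.
Drum-1 compositions:
  1: x = 0.189, y = 0.388
  2: x = 0.157, y = 0.268
  3: x = 0.387, y = 0.275
  4: x = 0.267, y = 0.069
Drum-2 feed = drum-1 liquid: z₂ = (0.1892, 0.1567, 0.3868, 0.2673).
Drum 2:
Let ψ₂ = V/F and solve Σ zᵢ(Kᵢ−1)/(1+ψ₂(Kᵢ−1)) = 0.
Feasibility: ΣzᵢKᵢ = 1.638, Σzᵢ/Kᵢ = 1.067 — both > 1, two phases present.
Iterate (Newton) starting at ψ₂ = 0.5:
  ψ₂ = 0.500: g = 0.1976, g' = -0.541 → ψ₂ = 0.865
  ψ₂ = 0.865: g = 0.0108, g' = -0.537 → ψ₂ = 0.885
Converged at ψ₂ = 0.885.
  1: x = 0.061, y = 0.206
  2: x = 0.060, y = 0.169
  3: x = 0.339, y = 0.393
  4: x = 0.540, y = 0.232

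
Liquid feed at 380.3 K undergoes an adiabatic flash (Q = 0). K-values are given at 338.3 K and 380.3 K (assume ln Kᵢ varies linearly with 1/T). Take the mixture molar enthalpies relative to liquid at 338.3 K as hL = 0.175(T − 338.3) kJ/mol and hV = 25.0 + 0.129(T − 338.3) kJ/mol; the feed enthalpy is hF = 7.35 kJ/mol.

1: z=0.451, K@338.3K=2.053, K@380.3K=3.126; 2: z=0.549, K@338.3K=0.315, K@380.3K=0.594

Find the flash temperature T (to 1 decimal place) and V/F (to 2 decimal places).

T = 345.3 K, V/F = 0.25

Adiabatic flash: solve Rachford–Rice at each trial T, then check hF = ψ·hV(T) + (1−ψ)·hL(T).
  T = 338.3 K: K = (2.053, 0.315), RR gives ψ = 0.137, H_out = 3.426 kJ/mol
  T = 380.3 K: K = (3.126, 0.594), RR gives ψ = 0.853, H_out = 27.018 kJ/mol
  T = 359.3 K: K = (2.565, 0.441), RR gives ψ = 0.455, H_out = 14.621 kJ/mol
  T = 348.8 K: K = (2.302, 0.374), RR gives ψ = 0.299, H_out = 9.178 kJ/mol
  T = 343.6 K: K = (2.177, 0.344), RR gives ψ = 0.221, H_out = 6.406 kJ/mol
  T = 346.2 K: K = (2.239, 0.359), RR gives ψ = 0.261, H_out = 7.806 kJ/mol
  T = 344.9 K: K = (2.208, 0.352), RR gives ψ = 0.241, H_out = 7.110 kJ/mol
Linear interpolation between T = 344.9 (H_out = 7.110) and T = 346.2 (H_out = 7.806) on hF = 7.35 gives T ≈ 345.3 K, at which ψ = 0.25.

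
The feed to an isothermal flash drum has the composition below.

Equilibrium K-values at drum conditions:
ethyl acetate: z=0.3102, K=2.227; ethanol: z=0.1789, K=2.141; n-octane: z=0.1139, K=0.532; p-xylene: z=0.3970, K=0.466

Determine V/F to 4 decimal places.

Rachford–Rice: g(V/F) = Σ zᵢ(Kᵢ−1)/(1+V/F(Kᵢ−1)) = 0.
Feasibility: ΣzᵢKᵢ = 1.3194, Σzᵢ/Kᵢ = 1.2889 — both > 1, two phases present.
Iterate (Newton) starting at V/F = 0.5:
  V/F = 0.5000: g = 0.00706, g' = -0.5270 → V/F = 0.5134
Converged at V/F = 0.5134.

V/F = 0.5134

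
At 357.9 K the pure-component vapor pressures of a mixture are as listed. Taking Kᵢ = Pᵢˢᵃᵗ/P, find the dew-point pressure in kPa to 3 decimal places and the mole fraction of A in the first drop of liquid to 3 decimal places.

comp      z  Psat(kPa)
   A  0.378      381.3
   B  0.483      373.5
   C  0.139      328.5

At the dew point ψ → 1, so Σzᵢ/Kᵢ = 1 with Kᵢ = Pᵢˢᵃᵗ/P ⇒ 1/P = Σzᵢ/Pᵢˢᵃᵗ.
1/P = 0.378/381.3 + 0.483/373.5 + 0.139/328.5 = 0.002708 ⇒ P = 369.323 kPa
xᵢ = zᵢP/Pᵢˢᵃᵗ ⇒ x_A = 0.378·369.323/381.3 = 0.366

Pdew = 369.323 kPa, x_A = 0.366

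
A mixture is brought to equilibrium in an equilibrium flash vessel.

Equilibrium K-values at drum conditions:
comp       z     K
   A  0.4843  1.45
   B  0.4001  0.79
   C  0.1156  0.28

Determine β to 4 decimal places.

β = 0.2802

Let β = V/F and solve Σ zᵢ(Kᵢ−1)/(1+β(Kᵢ−1)) = 0.
g(0) = ΣzᵢKᵢ − 1 = 0.0507 and g(1) = 1 − Σzᵢ/Kᵢ = -0.2533, so a root lies in (0, 1).
Iterate (Newton) starting at β = 0.5:
  β = 0.5000: g = -0.04602, g' = -0.2337 → β = 0.3031
  β = 0.3031: g = -0.00441, g' = -0.1941 → β = 0.2803
  β = 0.2803: g = -0.00003, g' = -0.1913 → β = 0.2802
Converged at β = 0.2802.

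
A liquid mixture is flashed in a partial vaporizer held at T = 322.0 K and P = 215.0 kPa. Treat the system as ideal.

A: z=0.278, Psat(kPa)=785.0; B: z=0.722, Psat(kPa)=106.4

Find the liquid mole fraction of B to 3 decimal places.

x_B = 0.840

Raoult's law: Kᵢ = Pᵢˢᵃᵗ/P = Pᵢˢᵃᵗ/215.0.
  K_A = 785.0/215.0 = 3.65116, K_B = 106.4/215.0 = 0.49488
Let β = V/F and solve Σ zᵢ(Kᵢ−1)/(1+β(Kᵢ−1)) = 0.
Check two-phase: ΣzᵢKᵢ = 1.372 > 1 and Σzᵢ/Kᵢ = 1.535 > 1, so g(0) = 0.372 > 0 and g(1) = -0.535 < 0.
Binary case is linear: z₁(K₁−1)(1+β(K₂−1)) + z₂(K₂−1)(1+β(K₁−1)) = 0
⇒ β = [z₁(K₁−1)+z₂(K₂−1)] / [−(K₁−1)(K₂−1)] = 0.3723/1.3391 = 0.278
Compositions from xᵢ = zᵢ/(1+β(Kᵢ−1)), yᵢ = Kᵢxᵢ:
  A: x = 0.160, y = 0.584
  B: x = 0.840, y = 0.416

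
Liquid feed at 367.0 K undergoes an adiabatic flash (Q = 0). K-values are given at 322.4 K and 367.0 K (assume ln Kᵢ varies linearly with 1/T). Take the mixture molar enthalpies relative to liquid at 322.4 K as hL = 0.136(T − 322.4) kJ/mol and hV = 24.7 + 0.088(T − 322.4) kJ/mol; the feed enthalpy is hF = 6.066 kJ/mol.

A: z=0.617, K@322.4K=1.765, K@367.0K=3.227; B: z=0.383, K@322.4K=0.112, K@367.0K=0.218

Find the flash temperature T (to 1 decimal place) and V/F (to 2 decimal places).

T = 324.6 K, V/F = 0.23

Adiabatic flash: solve Rachford–Rice at each trial T, then check hF = ψ·hV(T) + (1−ψ)·hL(T).
  T = 322.4 K: K = (1.765, 0.112), RR gives ψ = 0.194, H_out = 4.796 kJ/mol
  T = 367.0 K: K = (3.227, 0.218), RR gives ψ = 0.617, H_out = 19.985 kJ/mol
  T = 344.7 K: K = (2.434, 0.160), RR gives ψ = 0.467, H_out = 14.069 kJ/mol
  T = 333.5 K: K = (2.082, 0.134), RR gives ψ = 0.359, H_out = 10.183 kJ/mol
  T = 327.9 K: K = (1.918, 0.123), RR gives ψ = 0.286, H_out = 7.744 kJ/mol
  T = 325.1 K: K = (1.839, 0.117), RR gives ψ = 0.243, H_out = 6.328 kJ/mol
  T = 323.8 K: K = (1.803, 0.115), RR gives ψ = 0.220, H_out = 5.613 kJ/mol
Linear interpolation between T = 323.8 (H_out = 5.613) and T = 325.1 (H_out = 6.328) on hF = 6.066 gives T ≈ 324.6 K, at which ψ = 0.23.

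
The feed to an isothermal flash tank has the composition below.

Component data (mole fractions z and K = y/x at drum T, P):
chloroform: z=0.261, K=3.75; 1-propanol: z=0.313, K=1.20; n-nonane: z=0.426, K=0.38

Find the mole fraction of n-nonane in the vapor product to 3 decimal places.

y_n-nonane = 0.228

Material balance + equilibrium reduce to Σ zᵢ(Kᵢ−1)/(1+V/F(Kᵢ−1)) = 0.
Check two-phase: ΣzᵢKᵢ = 1.516 > 1 and Σzᵢ/Kᵢ = 1.451 > 1, so g(0) = 0.516 > 0 and g(1) = -0.451 < 0.
Newton iteration, V/F⁰ = 0.5:
  V/F = 0.500: g = -0.0237, g' = -0.704 → V/F = 0.466
  V/F = 0.466: g = 0.0001, g' = -0.713 → V/F = 0.467
Converged at V/F = 0.467.
Compositions from xᵢ = zᵢ/(1+V/F(Kᵢ−1)), yᵢ = Kᵢxᵢ:
  chloroform: x = 0.114, y = 0.429
  1-propanol: x = 0.286, y = 0.344
  n-nonane: x = 0.599, y = 0.228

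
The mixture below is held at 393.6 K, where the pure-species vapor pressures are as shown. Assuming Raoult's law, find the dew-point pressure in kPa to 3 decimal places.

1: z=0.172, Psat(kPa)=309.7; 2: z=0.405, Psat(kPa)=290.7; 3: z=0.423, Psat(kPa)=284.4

Pdew = 291.044 kPa

At the dew point ψ → 1, so Σzᵢ/Kᵢ = 1 with Kᵢ = Pᵢˢᵃᵗ/P ⇒ 1/P = Σzᵢ/Pᵢˢᵃᵗ.
1/P = 0.172/309.7 + 0.405/290.7 + 0.423/284.4 = 0.003436 ⇒ P = 291.044 kPa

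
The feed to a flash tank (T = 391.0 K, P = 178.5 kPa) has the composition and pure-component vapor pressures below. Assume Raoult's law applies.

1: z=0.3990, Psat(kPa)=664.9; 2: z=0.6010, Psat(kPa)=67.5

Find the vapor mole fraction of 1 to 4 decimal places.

y_1 = 0.6921

Raoult's law: Kᵢ = Pᵢˢᵃᵗ/P = Pᵢˢᵃᵗ/178.5.
  K_1 = 664.9/178.5 = 3.724930, K_2 = 67.5/178.5 = 0.378151
Material balance + equilibrium reduce to Σ zᵢ(Kᵢ−1)/(1+β(Kᵢ−1)) = 0.
g(0) = ΣzᵢKᵢ − 1 = 0.7135 and g(1) = 1 − Σzᵢ/Kᵢ = -0.6964, so a root lies in (0, 1).
Newton–Raphson from β = 0.5:
  β = 0.5000: g = -0.08215, g' = -1.0203 → β = 0.4195
  β = 0.4195: g = 0.00171, g' = -1.0705 → β = 0.4211
Converged at β = 0.4211.
Compositions from xᵢ = zᵢ/(1+β(Kᵢ−1)), yᵢ = Kᵢxᵢ:
  1: x = 0.1858, y = 0.6921
  2: x = 0.8142, y = 0.3079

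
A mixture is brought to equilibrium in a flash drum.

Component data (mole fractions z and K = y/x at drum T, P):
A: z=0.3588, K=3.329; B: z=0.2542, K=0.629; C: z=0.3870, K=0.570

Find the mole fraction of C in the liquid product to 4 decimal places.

x_C = 0.5233

Rachford–Rice: g(V/F) = Σ zᵢ(Kᵢ−1)/(1+V/F(Kᵢ−1)) = 0.
g(0) = ΣzᵢKᵢ − 1 = 0.5749 and g(1) = 1 − Σzᵢ/Kᵢ = -0.1909, so a root lies in (0, 1).
Newton–Raphson from V/F = 0.63:
  V/F = 0.6300: g = -0.01262, g' = -0.5139 → V/F = 0.6054
  V/F = 0.6054: g = 0.00012, g' = -0.5241 → V/F = 0.6057
Converged at V/F = 0.6057.
Compositions from xᵢ = zᵢ/(1+V/F(Kᵢ−1)), yᵢ = Kᵢxᵢ:
  A: x = 0.1488, y = 0.4955
  B: x = 0.3279, y = 0.2062
  C: x = 0.5233, y = 0.2983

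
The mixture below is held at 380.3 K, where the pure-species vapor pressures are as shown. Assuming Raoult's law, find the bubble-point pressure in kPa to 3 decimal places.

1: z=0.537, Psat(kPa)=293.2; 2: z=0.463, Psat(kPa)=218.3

Pbub = 258.521 kPa

At the bubble point ψ → 0, so ΣzᵢKᵢ = 1 with Kᵢ = Pᵢˢᵃᵗ/P ⇒ P = ΣzᵢPᵢˢᵃᵗ.
P = 0.537·293.2 + 0.463·218.3 = 258.521 kPa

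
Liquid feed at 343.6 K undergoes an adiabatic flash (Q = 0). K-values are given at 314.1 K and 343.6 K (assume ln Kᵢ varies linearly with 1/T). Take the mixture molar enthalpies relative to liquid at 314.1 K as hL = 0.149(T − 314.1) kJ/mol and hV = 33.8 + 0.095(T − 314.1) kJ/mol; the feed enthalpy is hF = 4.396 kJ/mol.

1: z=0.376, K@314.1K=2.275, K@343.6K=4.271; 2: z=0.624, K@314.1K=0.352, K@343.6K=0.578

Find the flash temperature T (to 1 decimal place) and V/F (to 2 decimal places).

Adiabatic flash: solve Rachford–Rice at each trial T, then check hF = ψ·hV(T) + (1−ψ)·hL(T).
  T = 314.1 K: K = (2.275, 0.352), RR gives ψ = 0.091, H_out = 3.070 kJ/mol
  T = 343.6 K: K = (4.271, 0.578), RR gives ψ = 0.700, H_out = 26.948 kJ/mol
  T = 328.9 K: K = (3.165, 0.456), RR gives ψ = 0.404, H_out = 15.523 kJ/mol
  T = 321.5 K: K = (2.694, 0.402), RR gives ψ = 0.260, H_out = 9.798 kJ/mol
  T = 317.8 K: K = (2.478, 0.376), RR gives ψ = 0.181, H_out = 6.626 kJ/mol
  T = 316.0 K: K = (2.378, 0.364), RR gives ψ = 0.139, H_out = 4.955 kJ/mol
Linear interpolation between T = 314.1 (H_out = 3.070) and T = 316.0 (H_out = 4.955) on hF = 4.396 gives T ≈ 315.4 K, at which ψ = 0.12.

T = 315.4 K, V/F = 0.12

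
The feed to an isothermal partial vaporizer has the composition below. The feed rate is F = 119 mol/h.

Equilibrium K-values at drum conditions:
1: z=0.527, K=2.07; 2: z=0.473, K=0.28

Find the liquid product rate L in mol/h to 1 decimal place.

Material balance + equilibrium reduce to Σ zᵢ(Kᵢ−1)/(1+ψ(Kᵢ−1)) = 0.
Check two-phase: ΣzᵢKᵢ = 1.223 > 1 and Σzᵢ/Kᵢ = 1.944 > 1, so g(0) = 0.223 > 0 and g(1) = -0.944 < 0.
Binary case is linear: z₁(K₁−1)(1+ψ(K₂−1)) + z₂(K₂−1)(1+ψ(K₁−1)) = 0
⇒ ψ = [z₁(K₁−1)+z₂(K₂−1)] / [−(K₁−1)(K₂−1)] = 0.2233/0.7704 = 0.290
Then V = ψ·F = 0.2899·119 = 34.5 mol/h and L = F − V = 84.5 mol/h.

L = 84.5 mol/h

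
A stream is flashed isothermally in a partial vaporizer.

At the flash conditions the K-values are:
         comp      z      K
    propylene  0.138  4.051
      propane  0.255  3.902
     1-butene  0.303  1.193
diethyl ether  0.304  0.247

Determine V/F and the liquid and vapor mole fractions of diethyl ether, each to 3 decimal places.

Iterate (Newton) starting at V/F = 0.4:
  V/F = 0.400: g = 0.2588, g' = -1.083 → V/F = 0.639
  V/F = 0.639: g = 0.0129, g' = -1.060 → V/F = 0.651
Converged at V/F = 0.651.
Compositions from xᵢ = zᵢ/(1+V/F(Kᵢ−1)), yᵢ = Kᵢxᵢ:
  propylene: x = 0.046, y = 0.187
  propane: x = 0.088, y = 0.344
  1-butene: x = 0.269, y = 0.321
  diethyl ether: x = 0.596, y = 0.147

V/F = 0.651, x_diethyl ether = 0.596, y_diethyl ether = 0.147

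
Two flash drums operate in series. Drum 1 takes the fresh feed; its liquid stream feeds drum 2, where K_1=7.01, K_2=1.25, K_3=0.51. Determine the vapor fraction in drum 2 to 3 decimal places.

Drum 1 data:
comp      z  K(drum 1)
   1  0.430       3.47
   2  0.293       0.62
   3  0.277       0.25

V/F (drum 2) = 0.634

Drum 1:
Let ψ₁ = V/F and solve Σ zᵢ(Kᵢ−1)/(1+ψ₁(Kᵢ−1)) = 0.
g(0) = ΣzᵢKᵢ − 1 = 0.743 and g(1) = 1 − Σzᵢ/Kᵢ = -0.704, so a root lies in (0, 1).
Iterate (Newton) starting at ψ₁ = 0.63:
  ψ₁ = 0.630: g = -0.1247, g' = -1.035 → ψ₁ = 0.509
  ψ₁ = 0.509: g = -0.0040, g' = -0.988 → ψ₁ = 0.505
Converged at ψ₁ = 0.505.
Drum-1 compositions:
  1: x = 0.191, y = 0.664
  2: x = 0.363, y = 0.225
  3: x = 0.446, y = 0.112
Drum-2 feed = drum-1 liquid: z₂ = (0.1912, 0.3627, 0.4461).
Drum 2:
Rachford–Rice: g(ψ₂) = Σ zᵢ(Kᵢ−1)/(1+ψ₂(Kᵢ−1)) = 0.
Feasibility: ΣzᵢKᵢ = 2.021, Σzᵢ/Kᵢ = 1.192 — both > 1, two phases present.
Newton iteration, ψ₂⁰ = 0.5:
  ψ₂ = 0.500: g = 0.0781, g' = -0.636 → ψ₂ = 0.623
  ψ₂ = 0.623: g = 0.0063, g' = -0.546 → ψ₂ = 0.634
Converged at ψ₂ = 0.634.
  1: x = 0.040, y = 0.279
  2: x = 0.313, y = 0.391
  3: x = 0.647, y = 0.330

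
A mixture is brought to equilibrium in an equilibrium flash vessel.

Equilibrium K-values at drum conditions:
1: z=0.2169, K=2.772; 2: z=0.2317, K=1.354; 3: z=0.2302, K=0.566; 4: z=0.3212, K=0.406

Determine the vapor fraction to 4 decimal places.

Material balance + equilibrium reduce to Σ zᵢ(Kᵢ−1)/(1+ψ(Kᵢ−1)) = 0.
Feasibility: ΣzᵢKᵢ = 1.1757, Σzᵢ/Kᵢ = 1.4472 — both > 1, two phases present.
Newton–Raphson from ψ = 0.5:
  ψ = 0.5000: g = -0.12552, g' = -0.5125 → ψ = 0.2551
  ψ = 0.2551: g = 0.00272, g' = -0.5597 → ψ = 0.2599
  ψ = 0.2599: g = 0.00001, g' = -0.5572 → ψ = 0.2600
Converged at ψ = 0.2600.

ψ = 0.2600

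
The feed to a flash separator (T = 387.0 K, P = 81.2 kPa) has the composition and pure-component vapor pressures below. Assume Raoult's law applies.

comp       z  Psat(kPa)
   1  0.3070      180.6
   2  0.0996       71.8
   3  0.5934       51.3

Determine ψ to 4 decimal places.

ψ = 0.3507

Raoult's law: Kᵢ = Pᵢˢᵃᵗ/P = Pᵢˢᵃᵗ/81.2.
  K_1 = 180.6/81.2 = 2.224138, K_2 = 71.8/81.2 = 0.884236, K_3 = 51.3/81.2 = 0.631773
Rachford–Rice: g(ψ) = Σ zᵢ(Kᵢ−1)/(1+ψ(Kᵢ−1)) = 0.
g(0) = ΣzᵢKᵢ − 1 = 0.1458 and g(1) = 1 − Σzᵢ/Kᵢ = -0.1899, so a root lies in (0, 1).
Newton–Raphson from ψ = 0.5:
  ψ = 0.5000: g = -0.04693, g' = -0.2994 → ψ = 0.3433
  ψ = 0.3433: g = 0.00249, g' = -0.3350 → ψ = 0.3507
Converged at ψ = 0.3507.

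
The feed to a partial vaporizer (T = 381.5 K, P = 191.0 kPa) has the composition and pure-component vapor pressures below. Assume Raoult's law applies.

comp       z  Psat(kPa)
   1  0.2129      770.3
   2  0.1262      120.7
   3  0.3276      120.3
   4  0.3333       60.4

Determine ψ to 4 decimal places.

Raoult's law: Kᵢ = Pᵢˢᵃᵗ/P = Pᵢˢᵃᵗ/191.0.
  K_1 = 770.3/191.0 = 4.032984, K_2 = 120.7/191.0 = 0.631937, K_3 = 120.3/191.0 = 0.629843, K_4 = 60.4/191.0 = 0.316230
Let ψ = V/F and solve Σ zᵢ(Kᵢ−1)/(1+ψ(Kᵢ−1)) = 0.
Check two-phase: ΣzᵢKᵢ = 1.2501 > 1 and Σzᵢ/Kᵢ = 1.8266 > 1, so g(0) = 0.2501 > 0 and g(1) = -0.8266 < 0.
Newton–Raphson from ψ = 0.5:
  ψ = 0.5000: g = -0.29543, g' = -0.7623 → ψ = 0.1125
  ψ = 0.1125: g = 0.05961, g' = -1.3393 → ψ = 0.1570
  ψ = 0.1570: g = 0.00410, g' = -1.1642 → ψ = 0.1605
Converged at ψ = 0.1605.

ψ = 0.1605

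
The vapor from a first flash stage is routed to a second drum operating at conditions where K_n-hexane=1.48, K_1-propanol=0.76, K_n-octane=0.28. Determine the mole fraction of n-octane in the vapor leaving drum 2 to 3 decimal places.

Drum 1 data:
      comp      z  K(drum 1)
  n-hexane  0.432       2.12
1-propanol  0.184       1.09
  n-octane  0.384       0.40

y_n-octane (drum 2) = 0.077

Drum 1:
Rachford–Rice: g(ψ₁) = Σ zᵢ(Kᵢ−1)/(1+ψ₁(Kᵢ−1)) = 0.
g(0) = ΣzᵢKᵢ − 1 = 0.270 and g(1) = 1 − Σzᵢ/Kᵢ = -0.333, so a root lies in (0, 1).
Iterate (Newton) starting at ψ₁ = 0.57:
  ψ₁ = 0.570: g = -0.0391, g' = -0.523 → ψ₁ = 0.495
  ψ₁ = 0.495: g = -0.0007, g' = -0.505 → ψ₁ = 0.494
Converged at ψ₁ = 0.494.
Drum-1 compositions:
  n-hexane: x = 0.278, y = 0.590
  1-propanol: x = 0.176, y = 0.192
  n-octane: x = 0.546, y = 0.218
Drum-2 feed = drum-1 vapor: z₂ = (0.5897, 0.1920, 0.2183).
Drum 2:
Newton iteration, ψ₂⁰ = 0.45:
  ψ₂ = 0.450: g = -0.0514, g' = -0.353 → ψ₂ = 0.305
  ψ₂ = 0.305: g = -0.0041, g' = -0.302 → ψ₂ = 0.291
Converged at ψ₂ = 0.291.
  n-hexane: x = 0.517, y = 0.766
  1-propanol: x = 0.206, y = 0.157
  n-octane: x = 0.276, y = 0.077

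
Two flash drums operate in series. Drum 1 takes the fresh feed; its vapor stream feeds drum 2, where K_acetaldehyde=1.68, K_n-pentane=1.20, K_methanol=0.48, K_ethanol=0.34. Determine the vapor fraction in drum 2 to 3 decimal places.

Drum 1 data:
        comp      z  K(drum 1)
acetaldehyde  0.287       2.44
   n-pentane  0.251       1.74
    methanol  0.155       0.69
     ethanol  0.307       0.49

Drum 1:
Newton iteration, ψ₁⁰ = 0.5:
  ψ₁ = 0.500: g = 0.1088, g' = -0.439 → ψ₁ = 0.748
  ψ₁ = 0.748: g = 0.0029, g' = -0.429 → ψ₁ = 0.755
Converged at ψ₁ = 0.755.
Drum-1 compositions:
  acetaldehyde: x = 0.138, y = 0.336
  n-pentane: x = 0.161, y = 0.280
  methanol: x = 0.202, y = 0.140
  ethanol: x = 0.499, y = 0.245
Drum-2 feed = drum-1 vapor: z₂ = (0.3356, 0.2802, 0.1396, 0.2445).
Drum 2:
Material balance + equilibrium reduce to Σ zᵢ(Kᵢ−1)/(1+ψ₂(Kᵢ−1)) = 0.
Feasibility: ΣzᵢKᵢ = 1.050, Σzᵢ/Kᵢ = 1.443 — both > 1, two phases present.
Iterate (Newton) starting at ψ₂ = 0.59:
  ψ₂ = 0.590: g = -0.1561, g' = -0.452 → ψ₂ = 0.245
  ψ₂ = 0.245: g = -0.0267, g' = -0.325 → ψ₂ = 0.163
  ψ₂ = 0.163: g = -0.0005, g' = -0.315 → ψ₂ = 0.162
Converged at ψ₂ = 0.162.
  acetaldehyde: x = 0.302, y = 0.508
  n-pentane: x = 0.271, y = 0.326
  methanol: x = 0.152, y = 0.073
  ethanol: x = 0.274, y = 0.093

V/F (drum 2) = 0.162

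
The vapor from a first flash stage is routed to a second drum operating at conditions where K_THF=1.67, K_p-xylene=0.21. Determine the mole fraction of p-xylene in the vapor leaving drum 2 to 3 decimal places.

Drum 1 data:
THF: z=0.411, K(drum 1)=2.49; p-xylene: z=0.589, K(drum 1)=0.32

y_p-xylene (drum 2) = 0.096

Drum 1:
Let ψ₁ = V/F and solve Σ zᵢ(Kᵢ−1)/(1+ψ₁(Kᵢ−1)) = 0.
Feasibility: ΣzᵢKᵢ = 1.212, Σzᵢ/Kᵢ = 2.006 — both > 1, two phases present.
Iterate (Newton) starting at ψ₁ = 0.5:
  ψ₁ = 0.500: g = -0.2559, g' = -0.925 → ψ₁ = 0.223
  ψ₁ = 0.223: g = -0.0127, g' = -0.892 → ψ₁ = 0.209
Converged at ψ₁ = 0.209.
Drum-1 compositions:
  THF: x = 0.313, y = 0.780
  p-xylene: x = 0.687, y = 0.220
Drum-2 feed = drum-1 vapor: z₂ = (0.7803, 0.2197).
Drum 2:
Material balance + equilibrium reduce to Σ zᵢ(Kᵢ−1)/(1+ψ₂(Kᵢ−1)) = 0.
g(0) = ΣzᵢKᵢ − 1 = 0.349 and g(1) = 1 − Σzᵢ/Kᵢ = -0.514, so a root lies in (0, 1).
Newton–Raphson from ψ₂ = 0.5:
  ψ₂ = 0.500: g = 0.1047, g' = -0.571 → ψ₂ = 0.683
  ψ₂ = 0.683: g = -0.0186, g' = -0.812 → ψ₂ = 0.660
Converged at ψ₂ = 0.660.
  THF: x = 0.541, y = 0.904
  p-xylene: x = 0.459, y = 0.096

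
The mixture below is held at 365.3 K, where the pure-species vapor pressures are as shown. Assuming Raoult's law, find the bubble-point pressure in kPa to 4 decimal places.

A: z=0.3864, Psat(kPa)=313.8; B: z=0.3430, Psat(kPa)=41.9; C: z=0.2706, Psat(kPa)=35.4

Pbub = 145.2033 kPa

At the bubble point ψ → 0, so ΣzᵢKᵢ = 1 with Kᵢ = Pᵢˢᵃᵗ/P ⇒ P = ΣzᵢPᵢˢᵃᵗ.
P = 0.3864·313.8 + 0.3430·41.9 + 0.2706·35.4 = 145.2033 kPa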